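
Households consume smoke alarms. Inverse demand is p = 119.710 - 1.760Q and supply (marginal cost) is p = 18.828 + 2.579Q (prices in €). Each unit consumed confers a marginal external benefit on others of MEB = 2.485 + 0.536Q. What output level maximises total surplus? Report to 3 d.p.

Q* = 27.180

Social marginal benefit = demand + MEB = 122.195 - 1.224Q.
Set SMB = MC: 122.195 - 1.224Q = 18.828 + 2.579Q → Q* = 27.1804.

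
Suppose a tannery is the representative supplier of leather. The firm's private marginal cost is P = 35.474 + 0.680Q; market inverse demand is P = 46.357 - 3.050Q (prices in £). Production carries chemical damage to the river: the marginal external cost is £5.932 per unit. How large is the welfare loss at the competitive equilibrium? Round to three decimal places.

DWL = £4.717

Market equilibrium (private): 35.474 + 0.680Q = 46.357 - 3.050Q → Q_m = 2.9177.
Social marginal cost = private MC + MEC = 41.406 + 0.680Q.
Set SMC = demand: 41.406 + 0.680Q = 46.357 - 3.050Q → Q* = 1.3273.
The loss is the area between SMC and demand from Q* to Q_m; with linear curves that's a triangle of height MEC(Q_m).
DWL = ½ × 1.5904 × 5.9320 = 4.7171.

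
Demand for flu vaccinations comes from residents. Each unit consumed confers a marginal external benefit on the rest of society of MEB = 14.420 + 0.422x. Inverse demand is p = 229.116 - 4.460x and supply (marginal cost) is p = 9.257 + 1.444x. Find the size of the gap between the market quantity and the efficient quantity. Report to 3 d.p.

5.497 units

Market equilibrium (private): 9.257 + 1.444x = 229.116 - 4.460x → x_m = 37.2390.
Social marginal benefit = demand + MEB = 243.536 - 4.038x.
Set SMB = MC: 243.536 - 4.038x = 9.257 + 1.444x → x* = 42.7360.
Gap = |37.2390 − 42.7360| = 5.4970.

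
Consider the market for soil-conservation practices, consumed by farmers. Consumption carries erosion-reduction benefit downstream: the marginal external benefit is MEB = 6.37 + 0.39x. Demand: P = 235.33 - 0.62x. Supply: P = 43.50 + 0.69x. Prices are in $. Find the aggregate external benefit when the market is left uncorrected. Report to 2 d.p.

$5114.22

Market equilibrium (private): 43.50 + 0.69x = 235.33 - 0.62x → x_m = 146.4351.
Total external benefit = ∫₀^{x_m} (6.37 + 0.39x) dx = 6.37×146.4351 + ½×0.39×146.4351² = 5114.2231.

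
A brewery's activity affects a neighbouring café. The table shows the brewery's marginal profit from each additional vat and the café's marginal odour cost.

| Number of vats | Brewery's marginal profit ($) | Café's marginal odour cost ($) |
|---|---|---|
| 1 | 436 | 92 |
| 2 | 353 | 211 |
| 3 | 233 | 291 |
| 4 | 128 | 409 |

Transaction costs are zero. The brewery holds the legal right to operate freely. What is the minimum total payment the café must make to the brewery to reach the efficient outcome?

Left alone the brewery would choose level 4 (marginal profit stays positive).
Efficient level: k* = 2 (marginal profit ≥ marginal odour cost through 2).
The café must at least cover the brewery's forgone profit from cutting 4→2: 233 + 128 = 361.

$361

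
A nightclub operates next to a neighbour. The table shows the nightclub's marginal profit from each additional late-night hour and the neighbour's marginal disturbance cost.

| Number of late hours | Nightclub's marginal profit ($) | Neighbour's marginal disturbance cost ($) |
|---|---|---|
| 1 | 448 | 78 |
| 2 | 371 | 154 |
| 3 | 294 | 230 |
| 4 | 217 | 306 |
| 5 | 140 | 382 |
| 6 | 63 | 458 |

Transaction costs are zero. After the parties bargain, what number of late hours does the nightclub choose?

3

Bargaining reaches the level where marginal profit last exceeds marginal disturbance cost.
That holds through level 3 (294 ≥ 230) but not at 4 (217 < 306).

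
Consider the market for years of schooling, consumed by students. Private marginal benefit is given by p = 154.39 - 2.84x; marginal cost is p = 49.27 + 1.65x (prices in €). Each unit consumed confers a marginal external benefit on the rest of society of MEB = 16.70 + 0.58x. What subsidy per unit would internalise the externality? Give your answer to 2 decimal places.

Social marginal benefit = demand + MEB = 171.09 - 2.26x.
Set SMB = MC: 171.09 - 2.26x = 49.27 + 1.65x → x* = 31.1560.
The Pigouvian subsidy equals MEB at x*: 16.70 + 0.58×31.1560 = 34.7705.

subsidy = €34.77 per unit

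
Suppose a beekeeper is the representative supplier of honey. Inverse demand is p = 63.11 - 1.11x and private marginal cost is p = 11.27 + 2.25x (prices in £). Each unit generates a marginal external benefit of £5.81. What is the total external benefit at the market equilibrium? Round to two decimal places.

Market equilibrium (private): 11.27 + 2.25x = 63.11 - 1.11x → x_m = 15.4286.
Total external benefit = MEB × x_m = 5.81 × 15.4286 = 89.6402.

£89.64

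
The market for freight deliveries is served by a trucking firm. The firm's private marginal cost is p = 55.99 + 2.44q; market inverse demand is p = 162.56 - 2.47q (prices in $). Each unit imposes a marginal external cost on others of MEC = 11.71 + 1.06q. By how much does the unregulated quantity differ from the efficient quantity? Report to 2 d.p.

Market equilibrium (private): 55.99 + 2.44q = 162.56 - 2.47q → q_m = 21.7047.
Social marginal cost = private MC + MEC = 67.70 + 3.50q.
Set SMC = demand: 67.70 + 3.50q = 162.56 - 2.47q → q* = 15.8894.
Gap = |21.7047 − 15.8894| = 5.8153.

5.82 units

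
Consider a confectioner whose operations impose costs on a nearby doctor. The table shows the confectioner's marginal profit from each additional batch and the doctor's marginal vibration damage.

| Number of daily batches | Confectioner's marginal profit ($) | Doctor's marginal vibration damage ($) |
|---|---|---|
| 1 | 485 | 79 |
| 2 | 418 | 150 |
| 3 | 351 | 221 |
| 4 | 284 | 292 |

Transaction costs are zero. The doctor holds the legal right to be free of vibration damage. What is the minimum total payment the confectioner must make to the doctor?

Efficient level: marginal profit ≥ marginal vibration damage through level 3, so k* = 3.
With the doctor holding the right, the confectioner must at least compensate total damage at k*: 79 + 150 + 221 = 450.

$450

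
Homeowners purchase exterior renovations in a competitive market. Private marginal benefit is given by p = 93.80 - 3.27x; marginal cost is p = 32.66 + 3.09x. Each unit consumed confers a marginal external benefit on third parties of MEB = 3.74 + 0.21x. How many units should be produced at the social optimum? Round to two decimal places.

x* = 10.55

Social marginal benefit = demand + MEB = 97.54 - 3.06x.
Set SMB = MC: 97.54 - 3.06x = 32.66 + 3.09x → x* = 10.5496.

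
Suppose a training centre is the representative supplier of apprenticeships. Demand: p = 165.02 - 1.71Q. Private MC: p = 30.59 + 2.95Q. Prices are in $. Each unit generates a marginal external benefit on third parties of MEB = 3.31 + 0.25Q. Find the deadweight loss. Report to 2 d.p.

Market equilibrium (private): 30.59 + 2.95Q = 165.02 - 1.71Q → Q_m = 28.8476.
Social marginal cost = private MC − MEB = 27.28 + 2.70Q.
Set SMC = demand: 27.28 + 2.70Q = 165.02 - 1.71Q → Q* = 31.2336.
The loss is the area between SMC and demand from Q* to Q_m; with linear curves that's a triangle of height MEB(Q_m).
DWL = ½ × 2.3860 × 10.5219 = 12.5526.

DWL = $12.55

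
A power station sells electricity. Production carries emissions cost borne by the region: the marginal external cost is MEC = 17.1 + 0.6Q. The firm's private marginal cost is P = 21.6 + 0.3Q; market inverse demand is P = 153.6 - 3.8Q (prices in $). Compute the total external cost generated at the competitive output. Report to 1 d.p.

Market equilibrium (private): 21.6 + 0.3Q = 153.6 - 3.8Q → Q_m = 32.1951.
Total external cost = ∫₀^{Q_m} (17.1 + 0.6Q) dQ = 17.1×32.1951 + ½×0.6×32.1951² = 861.4935.

$861.5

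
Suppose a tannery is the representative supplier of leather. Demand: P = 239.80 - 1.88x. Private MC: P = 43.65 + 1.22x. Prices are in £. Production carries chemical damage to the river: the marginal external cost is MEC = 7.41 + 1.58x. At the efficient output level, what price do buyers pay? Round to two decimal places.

Social marginal cost = private MC + MEC = 51.06 + 2.80x.
Set SMC = demand: 51.06 + 2.80x = 239.80 - 1.88x → x* = 40.3291.
Consumer price on the demand curve at x*: 239.80 − 1.88×40.3291 = 163.9813.

P = £163.98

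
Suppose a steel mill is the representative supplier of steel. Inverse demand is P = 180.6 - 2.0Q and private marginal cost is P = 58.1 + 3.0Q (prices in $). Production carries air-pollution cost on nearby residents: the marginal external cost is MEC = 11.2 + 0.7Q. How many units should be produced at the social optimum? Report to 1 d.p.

Social marginal cost = private MC + MEC = 69.3 + 3.7Q.
Set SMC = demand: 69.3 + 3.7Q = 180.6 - 2.0Q → Q* = 19.5263.

Q* = 19.5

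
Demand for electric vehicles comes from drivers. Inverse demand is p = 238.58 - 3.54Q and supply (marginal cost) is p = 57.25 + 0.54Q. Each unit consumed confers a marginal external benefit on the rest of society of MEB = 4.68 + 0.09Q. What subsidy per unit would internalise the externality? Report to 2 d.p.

Social marginal benefit = demand + MEB = 243.26 - 3.45Q.
Set SMB = MC: 243.26 - 3.45Q = 57.25 + 0.54Q → Q* = 46.6190.
The Pigouvian subsidy equals MEB at Q*: 4.68 + 0.09×46.6190 = 8.8757.

subsidy = 8.88 per unit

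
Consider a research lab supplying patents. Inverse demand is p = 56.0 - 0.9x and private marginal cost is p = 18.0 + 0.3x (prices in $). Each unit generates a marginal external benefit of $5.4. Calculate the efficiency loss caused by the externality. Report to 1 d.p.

Market equilibrium (private): 18.0 + 0.3x = 56.0 - 0.9x → x_m = 31.6667.
Social marginal cost = private MC − MEB = 12.6 + 0.3x.
Set SMC = demand: 12.6 + 0.3x = 56.0 - 0.9x → x* = 36.1667.
The welfare-loss triangle has base |x_m − x*| and height MEB(x_m) (the vertical gap between SMC and demand is zero at x* and MEB at x_m).
DWL = ½ × 4.5000 × 5.4000 = 12.1500.

DWL = $12.2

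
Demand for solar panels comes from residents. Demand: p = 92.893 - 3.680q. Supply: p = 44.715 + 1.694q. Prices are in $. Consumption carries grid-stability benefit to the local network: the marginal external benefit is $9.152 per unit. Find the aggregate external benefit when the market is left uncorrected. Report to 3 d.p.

$82.048

Market equilibrium (private): 44.715 + 1.694q = 92.893 - 3.680q → q_m = 8.9650.
Total external benefit = MEB × q_m = 9.152 × 8.9650 = 82.0477.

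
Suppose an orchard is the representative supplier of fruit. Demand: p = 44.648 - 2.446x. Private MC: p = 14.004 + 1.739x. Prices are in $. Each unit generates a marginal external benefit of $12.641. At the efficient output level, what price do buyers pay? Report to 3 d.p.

P = $19.349

Social marginal cost = private MC − MEB = 1.363 + 1.739x.
Set SMC = demand: 1.363 + 1.739x = 44.648 - 2.446x → x* = 10.3429.
Consumer price on the demand curve at x*: 44.648 − 2.446×10.3429 = 19.3493.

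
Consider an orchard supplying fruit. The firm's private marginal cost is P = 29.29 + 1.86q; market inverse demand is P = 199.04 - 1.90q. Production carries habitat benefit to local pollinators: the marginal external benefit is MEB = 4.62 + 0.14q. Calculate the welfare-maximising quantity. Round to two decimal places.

Social marginal cost = private MC − MEB = 24.67 + 1.72q.
Set SMC = demand: 24.67 + 1.72q = 199.04 - 1.90q → q* = 48.1685.

q* = 48.17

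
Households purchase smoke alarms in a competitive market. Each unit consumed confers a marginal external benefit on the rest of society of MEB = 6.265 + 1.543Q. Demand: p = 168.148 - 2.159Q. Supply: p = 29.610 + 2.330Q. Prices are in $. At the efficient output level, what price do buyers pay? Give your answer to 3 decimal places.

Social marginal benefit = demand + MEB = 174.413 - 0.616Q.
Set SMB = MC: 174.413 - 0.616Q = 29.610 + 2.330Q → Q* = 49.1524.
Consumer price on the demand curve at Q*: 168.148 − 2.159×49.1524 = 62.0280.

P = $62.028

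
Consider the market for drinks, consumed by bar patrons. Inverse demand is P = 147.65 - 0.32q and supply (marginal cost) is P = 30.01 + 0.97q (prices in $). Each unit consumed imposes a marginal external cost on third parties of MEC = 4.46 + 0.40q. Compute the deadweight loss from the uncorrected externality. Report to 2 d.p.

Market equilibrium (private): 30.01 + 0.97q = 147.65 - 0.32q → q_m = 91.1938.
Social marginal benefit = demand − MEC = 143.19 - 0.72q.
Set SMB = MC: 143.19 - 0.72q = 30.01 + 0.97q → q* = 66.9704.
The welfare-loss triangle has base |q_m − q*| and height MEC(q_m) (the vertical gap between SMB and MC is zero at q* and MEC at q_m).
DWL = ½ × 24.2234 × 40.9375 = 495.8227.

DWL = $495.82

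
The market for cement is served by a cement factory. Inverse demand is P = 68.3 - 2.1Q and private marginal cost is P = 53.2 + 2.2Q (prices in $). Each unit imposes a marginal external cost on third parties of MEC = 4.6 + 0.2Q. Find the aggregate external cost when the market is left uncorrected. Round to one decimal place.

Market equilibrium (private): 53.2 + 2.2Q = 68.3 - 2.1Q → Q_m = 3.5116.
Total external cost = ∫₀^{Q_m} (4.6 + 0.2Q) dQ = 4.6×3.5116 + ½×0.2×3.5116² = 17.3865.

$17.4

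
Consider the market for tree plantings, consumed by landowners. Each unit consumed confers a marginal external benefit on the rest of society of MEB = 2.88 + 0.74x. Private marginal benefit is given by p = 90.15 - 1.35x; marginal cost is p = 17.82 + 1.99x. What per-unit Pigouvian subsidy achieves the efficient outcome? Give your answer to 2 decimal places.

subsidy = 24.29 per unit

Social marginal benefit = demand + MEB = 93.03 - 0.61x.
Set SMB = MC: 93.03 - 0.61x = 17.82 + 1.99x → x* = 28.9269.
The Pigouvian subsidy equals MEB at x*: 2.88 + 0.74×28.9269 = 24.2859.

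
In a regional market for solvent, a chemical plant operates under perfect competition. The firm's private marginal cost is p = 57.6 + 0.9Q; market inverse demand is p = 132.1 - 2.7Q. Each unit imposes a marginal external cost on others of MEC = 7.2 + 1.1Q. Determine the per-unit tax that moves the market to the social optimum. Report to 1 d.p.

tax = 23.0 per unit

Social marginal cost = private MC + MEC = 64.8 + 2.0Q.
Set SMC = demand: 64.8 + 2.0Q = 132.1 - 2.7Q → Q* = 14.3191.
The Pigouvian tax equals MEC at Q*: 7.2 + 1.1×14.3191 = 22.9510.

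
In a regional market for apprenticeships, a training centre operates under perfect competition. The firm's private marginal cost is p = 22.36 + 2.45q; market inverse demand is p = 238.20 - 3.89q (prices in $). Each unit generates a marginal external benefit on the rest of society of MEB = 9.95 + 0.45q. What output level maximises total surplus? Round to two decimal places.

Social marginal cost = private MC − MEB = 12.41 + 2.00q.
Set SMC = demand: 12.41 + 2.00q = 238.20 - 3.89q → q* = 38.3345.

q* = 38.33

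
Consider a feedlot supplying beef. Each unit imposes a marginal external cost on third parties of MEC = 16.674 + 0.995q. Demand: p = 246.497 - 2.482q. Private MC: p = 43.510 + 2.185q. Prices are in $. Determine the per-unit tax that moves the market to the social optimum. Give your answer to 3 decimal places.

Social marginal cost = private MC + MEC = 60.184 + 3.180q.
Set SMC = demand: 60.184 + 3.180q = 246.497 - 2.482q → q* = 32.9059.
The Pigouvian tax equals MEC at q*: 16.674 + 0.995×32.9059 = 49.4154.

tax = $49.415 per unit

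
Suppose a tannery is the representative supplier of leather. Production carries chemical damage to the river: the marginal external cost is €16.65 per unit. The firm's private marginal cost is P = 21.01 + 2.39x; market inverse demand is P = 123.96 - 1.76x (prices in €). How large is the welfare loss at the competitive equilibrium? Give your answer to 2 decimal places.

Market equilibrium (private): 21.01 + 2.39x = 123.96 - 1.76x → x_m = 24.8072.
Social marginal cost = private MC + MEC = 37.66 + 2.39x.
Set SMC = demand: 37.66 + 2.39x = 123.96 - 1.76x → x* = 20.7952.
The loss is the area between SMC and demand from x* to x_m; with linear curves that's a triangle of height MEC(x_m).
DWL = ½ × 4.0120 × 16.6500 = 33.3999.

DWL = €33.40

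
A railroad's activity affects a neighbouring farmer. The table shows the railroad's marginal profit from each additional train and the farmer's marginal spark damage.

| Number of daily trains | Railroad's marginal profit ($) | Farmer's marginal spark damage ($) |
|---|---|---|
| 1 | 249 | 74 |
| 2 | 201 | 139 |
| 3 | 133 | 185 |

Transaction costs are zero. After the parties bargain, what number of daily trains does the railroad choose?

2

Bargaining reaches the level where marginal profit last exceeds marginal spark damage.
That holds through level 2 (201 ≥ 139) but not at 3 (133 < 185).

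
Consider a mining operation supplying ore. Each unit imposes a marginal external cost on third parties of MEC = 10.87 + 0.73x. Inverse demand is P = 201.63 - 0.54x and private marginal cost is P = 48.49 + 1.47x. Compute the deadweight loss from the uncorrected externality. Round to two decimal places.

DWL = 806.69

Market equilibrium (private): 48.49 + 1.47x = 201.63 - 0.54x → x_m = 76.1891.
Social marginal cost = private MC + MEC = 59.36 + 2.20x.
Set SMC = demand: 59.36 + 2.20x = 201.63 - 0.54x → x* = 51.9234.
The welfare-loss triangle has base |x_m − x*| and height MEC(x_m) (the vertical gap between SMC and demand is zero at x* and MEC at x_m).
DWL = ½ × 24.2657 × 66.4880 = 806.6889.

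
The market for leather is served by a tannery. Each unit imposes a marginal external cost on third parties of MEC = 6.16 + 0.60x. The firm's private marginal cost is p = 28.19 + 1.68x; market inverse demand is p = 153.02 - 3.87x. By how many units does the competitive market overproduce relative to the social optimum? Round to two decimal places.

3.20 units

Market equilibrium (private): 28.19 + 1.68x = 153.02 - 3.87x → x_m = 22.4919.
Social marginal cost = private MC + MEC = 34.35 + 2.28x.
Set SMC = demand: 34.35 + 2.28x = 153.02 - 3.87x → x* = 19.2959.
Gap = |22.4919 − 19.2959| = 3.1960.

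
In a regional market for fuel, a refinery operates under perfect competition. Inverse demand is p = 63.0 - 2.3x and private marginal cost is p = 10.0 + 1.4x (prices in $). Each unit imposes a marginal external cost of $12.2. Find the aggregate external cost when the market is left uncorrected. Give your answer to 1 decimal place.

$174.8

Market equilibrium (private): 10.0 + 1.4x = 63.0 - 2.3x → x_m = 14.3243.
Total external cost = MEC × x_m = 12.2 × 14.3243 = 174.7565.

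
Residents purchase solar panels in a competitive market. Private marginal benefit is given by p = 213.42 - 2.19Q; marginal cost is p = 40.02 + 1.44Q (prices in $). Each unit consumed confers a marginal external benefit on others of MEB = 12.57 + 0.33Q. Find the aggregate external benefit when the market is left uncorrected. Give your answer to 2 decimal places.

Market equilibrium (private): 40.02 + 1.44Q = 213.42 - 2.19Q → Q_m = 47.7686.
Total external benefit = ∫₀^{Q_m} (12.57 + 0.33Q) dQ = 12.57×47.7686 + ½×0.33×47.7686² = 976.9548.

$976.95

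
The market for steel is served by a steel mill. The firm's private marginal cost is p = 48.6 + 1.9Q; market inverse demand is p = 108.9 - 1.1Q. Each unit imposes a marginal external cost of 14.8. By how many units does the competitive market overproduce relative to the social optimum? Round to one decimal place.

Market equilibrium (private): 48.6 + 1.9Q = 108.9 - 1.1Q → Q_m = 20.1000.
Social marginal cost = private MC + MEC = 63.4 + 1.9Q.
Set SMC = demand: 63.4 + 1.9Q = 108.9 - 1.1Q → Q* = 15.1667.
Gap = |20.1000 − 15.1667| = 4.9333.

4.9 units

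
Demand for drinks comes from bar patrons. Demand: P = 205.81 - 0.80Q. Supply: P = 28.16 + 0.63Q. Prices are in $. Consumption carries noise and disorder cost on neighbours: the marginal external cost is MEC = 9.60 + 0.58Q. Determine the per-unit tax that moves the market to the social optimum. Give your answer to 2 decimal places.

Social marginal benefit = demand − MEC = 196.21 - 1.38Q.
Set SMB = MC: 196.21 - 1.38Q = 28.16 + 0.63Q → Q* = 83.6070.
The Pigouvian tax equals MEC at Q*: 9.60 + 0.58×83.6070 = 58.0921.

tax = $58.09 per unit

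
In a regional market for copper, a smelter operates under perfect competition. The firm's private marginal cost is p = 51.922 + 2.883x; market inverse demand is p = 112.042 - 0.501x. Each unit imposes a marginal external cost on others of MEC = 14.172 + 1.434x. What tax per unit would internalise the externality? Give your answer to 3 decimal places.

Social marginal cost = private MC + MEC = 66.094 + 4.317x.
Set SMC = demand: 66.094 + 4.317x = 112.042 - 0.501x → x* = 9.5367.
The Pigouvian tax equals MEC at x*: 14.172 + 1.434×9.5367 = 27.8476.

tax = 27.848 per unit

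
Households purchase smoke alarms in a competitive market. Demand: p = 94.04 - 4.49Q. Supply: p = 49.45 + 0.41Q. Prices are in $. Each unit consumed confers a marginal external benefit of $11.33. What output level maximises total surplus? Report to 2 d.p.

Social marginal benefit = demand + MEB = 105.37 - 4.49Q.
Set SMB = MC: 105.37 - 4.49Q = 49.45 + 0.41Q → Q* = 11.4122.

Q* = 11.41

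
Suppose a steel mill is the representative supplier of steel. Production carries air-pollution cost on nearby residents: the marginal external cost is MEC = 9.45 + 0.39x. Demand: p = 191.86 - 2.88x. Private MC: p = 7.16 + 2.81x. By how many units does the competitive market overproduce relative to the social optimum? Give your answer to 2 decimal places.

Market equilibrium (private): 7.16 + 2.81x = 191.86 - 2.88x → x_m = 32.4605.
Social marginal cost = private MC + MEC = 16.61 + 3.20x.
Set SMC = demand: 16.61 + 3.20x = 191.86 - 2.88x → x* = 28.8240.
Gap = |32.4605 − 28.8240| = 3.6365.

3.64 units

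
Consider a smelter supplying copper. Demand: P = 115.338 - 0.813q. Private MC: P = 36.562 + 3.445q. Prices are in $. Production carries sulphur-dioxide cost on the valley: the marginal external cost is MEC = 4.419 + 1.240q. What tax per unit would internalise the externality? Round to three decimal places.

tax = $21.189 per unit

Social marginal cost = private MC + MEC = 40.981 + 4.685q.
Set SMC = demand: 40.981 + 4.685q = 115.338 - 0.813q → q* = 13.5244.
The Pigouvian tax equals MEC at q*: 4.419 + 1.240×13.5244 = 21.1893.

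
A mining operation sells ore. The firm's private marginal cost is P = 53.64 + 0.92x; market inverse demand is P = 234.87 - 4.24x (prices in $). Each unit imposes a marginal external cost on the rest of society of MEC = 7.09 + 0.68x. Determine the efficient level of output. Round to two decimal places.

x* = 29.82

Social marginal cost = private MC + MEC = 60.73 + 1.60x.
Set SMC = demand: 60.73 + 1.60x = 234.87 - 4.24x → x* = 29.8185.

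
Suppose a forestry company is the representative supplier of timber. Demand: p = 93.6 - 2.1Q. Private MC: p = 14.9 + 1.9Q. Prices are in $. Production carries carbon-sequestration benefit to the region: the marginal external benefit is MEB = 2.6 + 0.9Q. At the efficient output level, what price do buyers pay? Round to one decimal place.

P = $38.5

Social marginal cost = private MC − MEB = 12.3 + Q.
Set SMC = demand: 12.3 + Q = 93.6 - 2.1Q → Q* = 26.2258.
Consumer price on the demand curve at Q*: 93.6 − 2.1×26.2258 = 38.5258.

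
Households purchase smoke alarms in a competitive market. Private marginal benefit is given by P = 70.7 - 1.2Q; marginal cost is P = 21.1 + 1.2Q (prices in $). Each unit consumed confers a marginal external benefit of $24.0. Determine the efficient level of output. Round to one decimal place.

Q* = 30.7

Social marginal benefit = demand + MEB = 94.7 - 1.2Q.
Set SMB = MC: 94.7 - 1.2Q = 21.1 + 1.2Q → Q* = 30.6667.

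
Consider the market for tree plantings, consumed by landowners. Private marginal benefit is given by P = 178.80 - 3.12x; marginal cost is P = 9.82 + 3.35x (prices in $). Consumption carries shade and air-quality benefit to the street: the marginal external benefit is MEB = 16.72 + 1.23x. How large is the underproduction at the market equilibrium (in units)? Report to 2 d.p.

Market equilibrium (private): 9.82 + 3.35x = 178.80 - 3.12x → x_m = 26.1175.
Social marginal benefit = demand + MEB = 195.52 - 1.89x.
Set SMB = MC: 195.52 - 1.89x = 9.82 + 3.35x → x* = 35.4389.
Gap = |26.1175 − 35.4389| = 9.3214.

9.32 units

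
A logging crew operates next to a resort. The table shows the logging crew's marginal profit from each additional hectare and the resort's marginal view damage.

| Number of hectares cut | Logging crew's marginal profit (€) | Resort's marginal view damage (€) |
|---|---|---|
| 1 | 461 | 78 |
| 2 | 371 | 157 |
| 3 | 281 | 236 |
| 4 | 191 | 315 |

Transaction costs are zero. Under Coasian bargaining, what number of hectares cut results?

Bargaining reaches the level where marginal profit last exceeds marginal view damage.
That holds through level 3 (281 ≥ 236) but not at 4 (191 < 315).

3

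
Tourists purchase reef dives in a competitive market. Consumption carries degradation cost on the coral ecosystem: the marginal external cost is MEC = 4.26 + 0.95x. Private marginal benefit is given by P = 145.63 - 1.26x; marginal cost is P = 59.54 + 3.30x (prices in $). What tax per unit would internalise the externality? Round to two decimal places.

Social marginal benefit = demand − MEC = 141.37 - 2.21x.
Set SMB = MC: 141.37 - 2.21x = 59.54 + 3.30x → x* = 14.8512.
The Pigouvian tax equals MEC at x*: 4.26 + 0.95×14.8512 = 18.3686.

tax = $18.37 per unit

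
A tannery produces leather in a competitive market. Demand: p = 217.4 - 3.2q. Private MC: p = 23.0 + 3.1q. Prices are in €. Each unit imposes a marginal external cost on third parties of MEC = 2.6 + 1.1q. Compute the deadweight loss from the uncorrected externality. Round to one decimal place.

DWL = €90.2

Market equilibrium (private): 23.0 + 3.1q = 217.4 - 3.2q → q_m = 30.8571.
Social marginal cost = private MC + MEC = 25.6 + 4.2q.
Set SMC = demand: 25.6 + 4.2q = 217.4 - 3.2q → q* = 25.9189.
Height of the DWL triangle at q_m is SMC(q_m) − demand(q_m) = MEC(q_m) = 36.5429.
DWL = ½ × 4.9382 × 36.5429 = 90.2281.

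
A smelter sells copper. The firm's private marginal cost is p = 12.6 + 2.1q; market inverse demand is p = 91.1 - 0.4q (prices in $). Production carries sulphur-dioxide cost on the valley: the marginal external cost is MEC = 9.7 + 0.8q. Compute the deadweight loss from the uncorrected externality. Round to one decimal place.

Market equilibrium (private): 12.6 + 2.1q = 91.1 - 0.4q → q_m = 31.4000.
Social marginal cost = private MC + MEC = 22.3 + 2.9q.
Set SMC = demand: 22.3 + 2.9q = 91.1 - 0.4q → q* = 20.8485.
The loss is the area between SMC and demand from q* to q_m; with linear curves that's a triangle of height MEC(q_m).
DWL = ½ × 10.5515 × 34.8200 = 183.7016.

DWL = $183.7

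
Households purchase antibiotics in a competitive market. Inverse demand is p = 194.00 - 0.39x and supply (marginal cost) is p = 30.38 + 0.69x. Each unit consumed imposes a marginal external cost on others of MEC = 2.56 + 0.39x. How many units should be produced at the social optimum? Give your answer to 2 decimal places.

Social marginal benefit = demand − MEC = 191.44 - 0.78x.
Set SMB = MC: 191.44 - 0.78x = 30.38 + 0.69x → x* = 109.5646.

x* = 109.56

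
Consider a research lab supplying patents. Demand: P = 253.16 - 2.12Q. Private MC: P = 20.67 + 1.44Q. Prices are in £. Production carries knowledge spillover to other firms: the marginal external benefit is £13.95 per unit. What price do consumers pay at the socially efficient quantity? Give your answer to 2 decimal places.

P = £106.40

Social marginal cost = private MC − MEB = 6.72 + 1.44Q.
Set SMC = demand: 6.72 + 1.44Q = 253.16 - 2.12Q → Q* = 69.2247.
Consumer price on the demand curve at Q*: 253.16 − 2.12×69.2247 = 106.4036.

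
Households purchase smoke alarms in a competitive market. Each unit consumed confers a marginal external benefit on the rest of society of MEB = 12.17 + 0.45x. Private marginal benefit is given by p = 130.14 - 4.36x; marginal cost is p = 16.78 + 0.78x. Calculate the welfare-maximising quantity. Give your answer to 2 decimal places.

Social marginal benefit = demand + MEB = 142.31 - 3.91x.
Set SMB = MC: 142.31 - 3.91x = 16.78 + 0.78x → x* = 26.7655.

x* = 26.77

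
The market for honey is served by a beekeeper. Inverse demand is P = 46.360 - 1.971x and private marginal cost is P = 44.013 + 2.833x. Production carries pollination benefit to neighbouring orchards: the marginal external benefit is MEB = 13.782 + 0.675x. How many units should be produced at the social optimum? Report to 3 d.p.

x* = 3.906

Social marginal cost = private MC − MEB = 30.231 + 2.158x.
Set SMC = demand: 30.231 + 2.158x = 46.360 - 1.971x → x* = 3.9063.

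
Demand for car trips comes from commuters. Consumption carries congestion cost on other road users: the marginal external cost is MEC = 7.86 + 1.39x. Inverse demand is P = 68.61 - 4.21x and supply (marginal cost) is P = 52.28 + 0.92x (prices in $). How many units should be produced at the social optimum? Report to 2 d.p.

x* = 1.30

Social marginal benefit = demand − MEC = 60.75 - 5.60x.
Set SMB = MC: 60.75 - 5.60x = 52.28 + 0.92x → x* = 1.2991.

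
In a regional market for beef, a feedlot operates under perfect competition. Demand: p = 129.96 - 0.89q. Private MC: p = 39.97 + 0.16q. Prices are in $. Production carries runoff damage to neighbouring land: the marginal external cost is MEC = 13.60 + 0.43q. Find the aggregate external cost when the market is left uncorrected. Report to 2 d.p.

Market equilibrium (private): 39.97 + 0.16q = 129.96 - 0.89q → q_m = 85.7048.
Total external cost = ∫₀^{q_m} (13.60 + 0.43q) dq = 13.60×85.7048 + ½×0.43×85.7048² = 2744.8275.

$2744.83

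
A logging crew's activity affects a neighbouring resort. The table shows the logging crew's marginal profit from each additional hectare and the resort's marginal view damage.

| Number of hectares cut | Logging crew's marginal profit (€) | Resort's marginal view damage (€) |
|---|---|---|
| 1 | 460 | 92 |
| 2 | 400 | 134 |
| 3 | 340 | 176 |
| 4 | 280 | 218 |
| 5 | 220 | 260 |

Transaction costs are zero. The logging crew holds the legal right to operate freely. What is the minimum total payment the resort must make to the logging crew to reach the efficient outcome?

€220

Left alone the logging crew would choose level 5 (marginal profit stays positive).
Efficient level: k* = 4 (marginal profit ≥ marginal view damage through 4).
The resort must at least cover the logging crew's forgone profit from cutting 5→4: 220 = 220.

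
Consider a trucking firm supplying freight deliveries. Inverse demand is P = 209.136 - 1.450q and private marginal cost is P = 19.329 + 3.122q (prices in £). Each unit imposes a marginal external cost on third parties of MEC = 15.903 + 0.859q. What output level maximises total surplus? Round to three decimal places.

q* = 32.021

Social marginal cost = private MC + MEC = 35.232 + 3.981q.
Set SMC = demand: 35.232 + 3.981q = 209.136 - 1.450q → q* = 32.0206.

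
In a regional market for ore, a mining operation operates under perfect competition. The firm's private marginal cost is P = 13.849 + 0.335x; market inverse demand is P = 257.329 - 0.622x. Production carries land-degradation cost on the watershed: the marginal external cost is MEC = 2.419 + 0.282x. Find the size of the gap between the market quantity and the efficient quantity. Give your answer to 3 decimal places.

Market equilibrium (private): 13.849 + 0.335x = 257.329 - 0.622x → x_m = 254.4201.
Social marginal cost = private MC + MEC = 16.268 + 0.617x.
Set SMC = demand: 16.268 + 0.617x = 257.329 - 0.622x → x* = 194.5609.
Gap = |254.4201 − 194.5609| = 59.8592.

59.859 units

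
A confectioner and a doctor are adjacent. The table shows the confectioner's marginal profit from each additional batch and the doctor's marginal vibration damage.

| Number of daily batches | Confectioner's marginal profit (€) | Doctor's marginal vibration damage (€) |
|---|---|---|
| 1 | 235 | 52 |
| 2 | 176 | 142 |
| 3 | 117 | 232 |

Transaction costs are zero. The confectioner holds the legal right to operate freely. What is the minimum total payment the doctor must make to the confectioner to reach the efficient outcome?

€117

Left alone the confectioner would choose level 3 (marginal profit stays positive).
Efficient level: k* = 2 (marginal profit ≥ marginal vibration damage through 2).
The doctor must at least cover the confectioner's forgone profit from cutting 3→2: 117 = 117.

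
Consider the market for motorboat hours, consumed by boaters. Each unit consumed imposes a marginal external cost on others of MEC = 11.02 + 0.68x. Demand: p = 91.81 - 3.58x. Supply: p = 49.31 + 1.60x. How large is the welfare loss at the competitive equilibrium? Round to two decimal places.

Market equilibrium (private): 49.31 + 1.60x = 91.81 - 3.58x → x_m = 8.2046.
Social marginal benefit = demand − MEC = 80.79 - 4.26x.
Set SMB = MC: 80.79 - 4.26x = 49.31 + 1.60x → x* = 5.3720.
The welfare-loss triangle has base |x_m − x*| and height MEC(x_m) (the vertical gap between SMB and MC is zero at x* and MEC at x_m).
DWL = ½ × 2.8326 × 16.5992 = 23.5094.

DWL = 23.51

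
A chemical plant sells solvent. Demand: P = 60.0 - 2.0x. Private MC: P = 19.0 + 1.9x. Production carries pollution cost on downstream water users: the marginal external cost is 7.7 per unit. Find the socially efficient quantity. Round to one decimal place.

Social marginal cost = private MC + MEC = 26.7 + 1.9x.
Set SMC = demand: 26.7 + 1.9x = 60.0 - 2.0x → x* = 8.5385.

x* = 8.5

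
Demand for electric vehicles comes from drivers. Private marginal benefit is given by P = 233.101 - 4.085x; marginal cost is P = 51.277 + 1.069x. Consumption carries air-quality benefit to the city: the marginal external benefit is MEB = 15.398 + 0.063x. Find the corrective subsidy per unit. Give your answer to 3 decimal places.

Social marginal benefit = demand + MEB = 248.499 - 4.022x.
Set SMB = MC: 248.499 - 4.022x = 51.277 + 1.069x → x* = 38.7393.
The Pigouvian subsidy equals MEB at x*: 15.398 + 0.063×38.7393 = 17.8386.

subsidy = 17.839 per unit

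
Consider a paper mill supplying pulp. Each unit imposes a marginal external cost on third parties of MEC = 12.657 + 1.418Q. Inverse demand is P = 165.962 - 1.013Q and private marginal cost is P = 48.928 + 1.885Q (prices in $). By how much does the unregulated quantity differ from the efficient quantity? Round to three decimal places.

Market equilibrium (private): 48.928 + 1.885Q = 165.962 - 1.013Q → Q_m = 40.3844.
Social marginal cost = private MC + MEC = 61.585 + 3.303Q.
Set SMC = demand: 61.585 + 3.303Q = 165.962 - 1.013Q → Q* = 24.1837.
Gap = |40.3844 − 24.1837| = 16.2007.

16.201 units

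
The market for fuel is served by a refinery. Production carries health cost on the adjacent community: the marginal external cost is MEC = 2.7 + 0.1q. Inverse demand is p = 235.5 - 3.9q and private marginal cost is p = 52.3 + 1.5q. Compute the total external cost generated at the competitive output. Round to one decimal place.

Market equilibrium (private): 52.3 + 1.5q = 235.5 - 3.9q → q_m = 33.9259.
Total external cost = ∫₀^{q_m} (2.7 + 0.1q) dq = 2.7×33.9259 + ½×0.1×33.9259² = 149.1483.

149.1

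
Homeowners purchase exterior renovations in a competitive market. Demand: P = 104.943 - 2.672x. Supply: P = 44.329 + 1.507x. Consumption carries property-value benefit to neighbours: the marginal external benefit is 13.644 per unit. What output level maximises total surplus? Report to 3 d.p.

x* = 17.769

Social marginal benefit = demand + MEB = 118.587 - 2.672x.
Set SMB = MC: 118.587 - 2.672x = 44.329 + 1.507x → x* = 17.7693.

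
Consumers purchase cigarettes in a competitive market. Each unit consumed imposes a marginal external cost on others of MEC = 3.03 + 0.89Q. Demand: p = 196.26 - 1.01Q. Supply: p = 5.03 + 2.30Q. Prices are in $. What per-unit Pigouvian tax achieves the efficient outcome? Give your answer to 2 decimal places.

tax = $42.91 per unit

Social marginal benefit = demand − MEC = 193.23 - 1.90Q.
Set SMB = MC: 193.23 - 1.90Q = 5.03 + 2.30Q → Q* = 44.8095.
The Pigouvian tax equals MEC at Q*: 3.03 + 0.89×44.8095 = 42.9105.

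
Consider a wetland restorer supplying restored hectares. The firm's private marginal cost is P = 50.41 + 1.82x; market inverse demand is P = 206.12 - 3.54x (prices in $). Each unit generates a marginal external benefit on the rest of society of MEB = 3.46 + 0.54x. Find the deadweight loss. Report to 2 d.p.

DWL = $38.03

Market equilibrium (private): 50.41 + 1.82x = 206.12 - 3.54x → x_m = 29.0504.
Social marginal cost = private MC − MEB = 46.95 + 1.28x.
Set SMC = demand: 46.95 + 1.28x = 206.12 - 3.54x → x* = 33.0228.
The welfare-loss triangle has base |x_m − x*| and height MEB(x_m) (the vertical gap between SMC and demand is zero at x* and MEB at x_m).
DWL = ½ × 3.9724 × 19.1472 = 38.0302.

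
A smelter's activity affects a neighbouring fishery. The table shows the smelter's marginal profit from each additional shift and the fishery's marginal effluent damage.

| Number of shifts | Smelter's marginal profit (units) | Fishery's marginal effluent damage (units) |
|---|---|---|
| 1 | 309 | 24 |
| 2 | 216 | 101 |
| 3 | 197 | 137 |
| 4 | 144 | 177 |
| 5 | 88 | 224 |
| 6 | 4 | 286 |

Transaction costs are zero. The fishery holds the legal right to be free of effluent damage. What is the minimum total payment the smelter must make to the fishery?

262

Efficient level: marginal profit ≥ marginal effluent damage through level 3, so k* = 3.
With the fishery holding the right, the smelter must at least compensate total damage at k*: 24 + 101 + 137 = 262.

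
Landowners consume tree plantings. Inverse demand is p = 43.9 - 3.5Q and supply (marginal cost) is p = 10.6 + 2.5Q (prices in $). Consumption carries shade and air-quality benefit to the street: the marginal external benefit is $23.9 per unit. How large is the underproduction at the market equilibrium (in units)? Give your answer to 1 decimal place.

4.0 units

Market equilibrium (private): 10.6 + 2.5Q = 43.9 - 3.5Q → Q_m = 5.5500.
Social marginal benefit = demand + MEB = 67.8 - 3.5Q.
Set SMB = MC: 67.8 - 3.5Q = 10.6 + 2.5Q → Q* = 9.5333.
Gap = |5.5500 − 9.5333| = 3.9833.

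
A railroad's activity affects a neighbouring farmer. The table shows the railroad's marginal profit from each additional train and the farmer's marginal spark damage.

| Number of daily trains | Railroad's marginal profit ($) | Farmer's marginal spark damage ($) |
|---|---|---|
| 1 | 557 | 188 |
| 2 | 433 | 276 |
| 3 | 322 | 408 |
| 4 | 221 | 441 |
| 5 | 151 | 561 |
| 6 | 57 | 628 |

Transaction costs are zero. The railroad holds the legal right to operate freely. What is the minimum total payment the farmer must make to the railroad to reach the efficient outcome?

Left alone the railroad would choose level 6 (marginal profit stays positive).
Efficient level: k* = 2 (marginal profit ≥ marginal spark damage through 2).
The farmer must at least cover the railroad's forgone profit from cutting 6→2: 322 + 221 + 151 + 57 = 751.

$751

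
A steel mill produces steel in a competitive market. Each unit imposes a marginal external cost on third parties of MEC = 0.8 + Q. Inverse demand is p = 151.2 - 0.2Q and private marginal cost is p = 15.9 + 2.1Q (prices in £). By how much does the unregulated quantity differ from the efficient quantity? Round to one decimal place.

Market equilibrium (private): 15.9 + 2.1Q = 151.2 - 0.2Q → Q_m = 58.8261.
Social marginal cost = private MC + MEC = 16.7 + 3.1Q.
Set SMC = demand: 16.7 + 3.1Q = 151.2 - 0.2Q → Q* = 40.7576.
Gap = |58.8261 − 40.7576| = 18.0685.

18.1 units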